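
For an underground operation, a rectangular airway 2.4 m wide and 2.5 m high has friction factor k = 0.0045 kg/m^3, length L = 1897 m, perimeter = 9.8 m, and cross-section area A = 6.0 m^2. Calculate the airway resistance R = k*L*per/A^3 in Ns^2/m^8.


Compute the numerator:
k * L * per = 0.0045 * 1897 * 9.8
= 83.6577
Compute the denominator:
A^3 = 6.0^3 = 216
Resistance:
R = 83.6577 / 216
= 0.3873 Ns^2/m^8

0.3873 Ns^2/m^8


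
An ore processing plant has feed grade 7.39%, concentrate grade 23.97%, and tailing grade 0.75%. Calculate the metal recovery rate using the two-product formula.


Using the two-product formula:
R = 100 * c * (f - t) / (f * (c - t))
Numerator = 100 * 23.97 * (7.39 - 0.75)
= 100 * 23.97 * 6.64
= 15916.08
Denominator = 7.39 * (23.97 - 0.75)
= 7.39 * 23.22
= 171.5958
R = 15916.08 / 171.5958
= 92.7533%

92.7533%


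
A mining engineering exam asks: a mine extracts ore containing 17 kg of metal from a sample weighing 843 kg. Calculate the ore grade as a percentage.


2.0166%

Ore grade = (metal mass / ore mass) * 100
= (17 / 843) * 100
= 0.02016607355 * 100
= 2.0166%


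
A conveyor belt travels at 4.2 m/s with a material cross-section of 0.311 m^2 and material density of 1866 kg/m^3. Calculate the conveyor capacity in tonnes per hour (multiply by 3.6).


8774.5291 t/h

Volumetric flow = speed * area
= 4.2 * 0.311 = 1.3062 m^3/s
Mass flow = volumetric * density
= 1.3062 * 1866 = 2437.3692 kg/s
Convert to t/h: multiply by 3.6
Capacity = 2437.3692 * 3.6
= 8774.5291 t/h


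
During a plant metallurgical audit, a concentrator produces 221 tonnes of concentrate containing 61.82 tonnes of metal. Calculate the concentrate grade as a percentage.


27.9729%

Grade = (metal in concentrate / concentrate mass) * 100
= (61.82 / 221) * 100
= 0.2797285068 * 100
= 27.9729%


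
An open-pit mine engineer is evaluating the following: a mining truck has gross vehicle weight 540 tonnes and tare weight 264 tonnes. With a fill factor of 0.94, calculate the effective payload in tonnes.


Maximum payload = gross - tare
= 540 - 264 = 276 tonnes
Effective payload = max payload * fill factor
= 276 * 0.94
= 259.44 tonnes

259.44 tonnes


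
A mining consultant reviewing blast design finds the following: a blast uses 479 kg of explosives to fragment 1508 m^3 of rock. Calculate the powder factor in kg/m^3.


0.3176 kg/m^3

Powder factor = explosive mass / rock volume
= 479 / 1508
= 0.3176 kg/m^3


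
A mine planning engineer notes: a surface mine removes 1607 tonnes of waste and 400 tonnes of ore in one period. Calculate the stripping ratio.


Stripping ratio = waste tonnage / ore tonnage
= 1607 / 400
= 4.0175

4.0175


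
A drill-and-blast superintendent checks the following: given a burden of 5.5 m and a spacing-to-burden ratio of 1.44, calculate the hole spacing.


7.92 m

Spacing = burden * ratio
= 5.5 * 1.44
= 7.92 m


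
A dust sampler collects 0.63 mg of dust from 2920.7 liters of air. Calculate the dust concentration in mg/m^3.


0.2157 mg/m^3

Convert liters to m^3: 1 m^3 = 1000 L
Concentration = mass / volume * 1000
= 0.63 / 2920.7 * 1000
= 0.0002157017153 * 1000
= 0.2157 mg/m^3


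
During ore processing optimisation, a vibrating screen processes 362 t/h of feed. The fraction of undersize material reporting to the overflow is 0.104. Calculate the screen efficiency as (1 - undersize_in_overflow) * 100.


89.6%

Screen efficiency = (1 - fraction of undersize in overflow) * 100
= (1 - 0.104) * 100
= 0.896 * 100
= 89.6%


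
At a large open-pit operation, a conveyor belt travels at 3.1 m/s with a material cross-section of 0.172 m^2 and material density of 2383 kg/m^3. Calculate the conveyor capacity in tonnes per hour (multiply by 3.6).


Volumetric flow = speed * area
= 3.1 * 0.172 = 0.5332 m^3/s
Mass flow = volumetric * density
= 0.5332 * 2383 = 1270.6156 kg/s
Convert to t/h: multiply by 3.6
Capacity = 1270.6156 * 3.6
= 4574.2162 t/h

4574.2162 t/h


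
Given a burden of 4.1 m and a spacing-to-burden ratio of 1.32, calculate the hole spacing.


Spacing = burden * ratio
= 4.1 * 1.32
= 5.412 m

5.412 m


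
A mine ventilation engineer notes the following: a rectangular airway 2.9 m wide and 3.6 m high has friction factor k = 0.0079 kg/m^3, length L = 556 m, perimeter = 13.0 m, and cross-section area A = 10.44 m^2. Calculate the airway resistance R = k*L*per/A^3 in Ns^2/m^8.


0.0502 Ns^2/m^8

Compute the numerator:
k * L * per = 0.0079 * 556 * 13.0
= 57.1012
Compute the denominator:
A^3 = 10.44^3 = 1137.893184
Resistance:
R = 57.1012 / 1137.893184
= 0.0502 Ns^2/m^8


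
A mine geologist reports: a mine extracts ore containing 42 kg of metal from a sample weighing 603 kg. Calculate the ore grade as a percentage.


6.9652%

Ore grade = (metal mass / ore mass) * 100
= (42 / 603) * 100
= 0.06965174129 * 100
= 6.9652%


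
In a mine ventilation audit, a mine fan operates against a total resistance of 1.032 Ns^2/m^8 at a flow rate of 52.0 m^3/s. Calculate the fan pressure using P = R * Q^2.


2790.528 Pa

Compute Q^2:
Q^2 = 52.0^2 = 2704.0
Compute pressure:
P = R * Q^2 = 1.032 * 2704.0
= 2790.528 Pa


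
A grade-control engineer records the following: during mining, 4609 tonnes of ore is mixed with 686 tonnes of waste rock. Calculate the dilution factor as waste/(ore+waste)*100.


Total material = ore + waste
= 4609 + 686 = 5295 tonnes
Dilution = waste / total * 100
= 686 / 5295 * 100
= 0.1295561851 * 100
= 12.9556%

12.9556%


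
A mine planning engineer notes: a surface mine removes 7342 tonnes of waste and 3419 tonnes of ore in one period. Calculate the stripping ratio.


2.1474

Stripping ratio = waste tonnage / ore tonnage
= 7342 / 3419
= 2.1474


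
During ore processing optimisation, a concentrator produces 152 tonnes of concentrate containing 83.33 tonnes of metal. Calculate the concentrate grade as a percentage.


Grade = (metal in concentrate / concentrate mass) * 100
= (83.33 / 152) * 100
= 0.5482236842 * 100
= 54.8224%

54.8224%


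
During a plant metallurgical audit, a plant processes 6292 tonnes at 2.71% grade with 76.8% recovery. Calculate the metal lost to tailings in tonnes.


39.5591 tonnes

Total metal in feed:
= 6292 * 2.71 / 100 = 170.5132 tonnes
Metal recovered:
= 170.5132 * 76.8 / 100 = 130.9541376 tonnes
Metal lost to tailings:
= 170.5132 - 130.9541376
= 39.5591 tonnes


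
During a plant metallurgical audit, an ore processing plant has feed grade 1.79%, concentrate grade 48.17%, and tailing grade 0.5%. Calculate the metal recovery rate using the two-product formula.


Using the two-product formula:
R = 100 * c * (f - t) / (f * (c - t))
Numerator = 100 * 48.17 * (1.79 - 0.5)
= 100 * 48.17 * 1.29
= 6213.93
Denominator = 1.79 * (48.17 - 0.5)
= 1.79 * 47.67
= 85.3293
R = 6213.93 / 85.3293
= 72.8229%

72.8229%


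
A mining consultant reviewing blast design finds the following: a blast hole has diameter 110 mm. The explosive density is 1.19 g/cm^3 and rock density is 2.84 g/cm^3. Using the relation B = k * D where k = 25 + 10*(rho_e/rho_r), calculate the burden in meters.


First, compute k:
rho_e / rho_r = 1.19 / 2.84 = 0.4190140845
k = 25 + 10 * 0.4190140845 = 29.19014085
Then, compute burden:
B = k * D / 1000 = 29.19014085 * 110 / 1000
= 3210.915493 / 1000
= 3.2109 m

3.2109 m


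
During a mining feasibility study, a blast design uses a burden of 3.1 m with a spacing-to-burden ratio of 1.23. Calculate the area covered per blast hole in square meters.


First, find the spacing:
Spacing = burden * ratio = 3.1 * 1.23
= 3.813 m
Then, calculate the area:
Area = burden * spacing = 3.1 * 3.813
= 11.8203 m^2

11.8203 m^2


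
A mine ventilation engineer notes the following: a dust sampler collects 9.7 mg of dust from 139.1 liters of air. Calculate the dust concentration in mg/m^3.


69.734 mg/m^3

Convert liters to m^3: 1 m^3 = 1000 L
Concentration = mass / volume * 1000
= 9.7 / 139.1 * 1000
= 0.06973400431 * 1000
= 69.734 mg/m^3


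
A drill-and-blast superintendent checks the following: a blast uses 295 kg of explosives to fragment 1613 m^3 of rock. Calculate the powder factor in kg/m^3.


Powder factor = explosive mass / rock volume
= 295 / 1613
= 0.1829 kg/m^3

0.1829 kg/m^3


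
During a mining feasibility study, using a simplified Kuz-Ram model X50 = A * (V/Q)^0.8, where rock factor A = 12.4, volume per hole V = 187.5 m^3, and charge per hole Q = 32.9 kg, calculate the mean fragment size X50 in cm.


49.896 cm

Compute V/Q:
V/Q = 187.5 / 32.9 = 5.699088146
Raise to the power 0.8:
(V/Q)^0.8 = 5.699088146^0.8 = 4.023873316
Multiply by A:
X50 = 12.4 * 4.023873316
= 49.896 cm


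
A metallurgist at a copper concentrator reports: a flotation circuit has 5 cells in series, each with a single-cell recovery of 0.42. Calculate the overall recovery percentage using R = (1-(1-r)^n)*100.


Complement of single-cell recovery:
1 - r = 1 - 0.42 = 0.58
Raise to power n:
(1 - r)^5 = 0.58^5 = 0.0656356768
Overall recovery:
R = (1 - 0.0656356768) * 100
= 93.4364%

93.4364%


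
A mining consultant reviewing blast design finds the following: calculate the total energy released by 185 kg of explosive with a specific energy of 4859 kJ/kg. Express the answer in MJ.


Energy = mass * specific_energy / 1000
= 185 * 4859 / 1000
= 898915 / 1000
= 898.915 MJ

898.915 MJ


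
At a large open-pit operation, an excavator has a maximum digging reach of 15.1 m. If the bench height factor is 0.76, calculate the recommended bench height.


11.476 m

Bench height = reach * factor
= 15.1 * 0.76
= 11.476 m


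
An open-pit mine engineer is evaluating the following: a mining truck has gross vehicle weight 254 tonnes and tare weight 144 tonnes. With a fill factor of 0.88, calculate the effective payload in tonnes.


Maximum payload = gross - tare
= 254 - 144 = 110 tonnes
Effective payload = max payload * fill factor
= 110 * 0.88
= 96.8 tonnes

96.8 tonnes


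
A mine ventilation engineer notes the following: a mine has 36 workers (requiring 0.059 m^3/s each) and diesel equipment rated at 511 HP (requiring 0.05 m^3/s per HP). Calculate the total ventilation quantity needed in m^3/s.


27.674 m^3/s

Airflow for workers:
Q_people = 36 * 0.059 = 2.124 m^3/s
Airflow for diesel equipment:
Q_diesel = 511 * 0.05 = 25.55 m^3/s
Total ventilation:
Q_total = 2.124 + 25.55
= 27.674 m^3/s


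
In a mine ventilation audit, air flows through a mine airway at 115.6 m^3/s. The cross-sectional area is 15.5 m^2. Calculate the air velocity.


Velocity = flow rate / cross-sectional area
= 115.6 / 15.5
= 7.4581 m/s

7.4581 m/s


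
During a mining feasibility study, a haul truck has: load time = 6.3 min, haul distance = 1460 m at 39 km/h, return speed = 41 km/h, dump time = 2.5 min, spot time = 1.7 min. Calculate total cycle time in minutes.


14.8827 min

Convert haul speed to m/min: 39 * 1000/60 = 650 m/min
Haul time = 1460 / 650 = 2.246153846 min
Convert return speed to m/min: 41 * 1000/60 = 683.3333333 m/min
Return time = 1460 / 683.3333333 = 2.136585366 min
Total cycle time:
= 6.3 + 2.246153846 + 2.5 + 2.136585366 + 1.7
= 14.8827 min


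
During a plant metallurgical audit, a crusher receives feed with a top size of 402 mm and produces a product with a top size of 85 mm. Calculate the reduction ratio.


4.7294

Reduction ratio = feed size / product size
= 402 / 85
= 4.7294


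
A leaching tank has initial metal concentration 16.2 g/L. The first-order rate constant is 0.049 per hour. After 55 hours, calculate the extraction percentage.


Compute the exponent:
-k * t = -0.049 * 55 = -2.695
Remaining concentration:
C = 16.2 * exp(-2.695)
= 16.2 * 0.06754238177
= 1.094186585 g/L
Extracted = 16.2 - 1.094186585 = 15.10581342 g/L
Extraction % = 15.10581342 / 16.2 * 100
= 93.2458%

93.2458%


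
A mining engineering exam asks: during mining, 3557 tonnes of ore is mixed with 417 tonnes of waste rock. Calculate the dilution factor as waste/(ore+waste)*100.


Total material = ore + waste
= 3557 + 417 = 3974 tonnes
Dilution = waste / total * 100
= 417 / 3974 * 100
= 0.1049320584 * 100
= 10.4932%

10.4932%


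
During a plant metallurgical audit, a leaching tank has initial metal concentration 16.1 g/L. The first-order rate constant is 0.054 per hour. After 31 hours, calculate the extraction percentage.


Compute the exponent:
-k * t = -0.054 * 31 = -1.674
Remaining concentration:
C = 16.1 * exp(-1.674)
= 16.1 * 0.1874955813
= 3.01867886 g/L
Extracted = 16.1 - 3.01867886 = 13.08132114 g/L
Extraction % = 13.08132114 / 16.1 * 100
= 81.2504%

81.2504%


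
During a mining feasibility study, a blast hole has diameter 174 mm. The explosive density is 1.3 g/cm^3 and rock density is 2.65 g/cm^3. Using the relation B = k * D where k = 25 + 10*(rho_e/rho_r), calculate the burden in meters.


5.2036 m

First, compute k:
rho_e / rho_r = 1.3 / 2.65 = 0.4905660377
k = 25 + 10 * 0.4905660377 = 29.90566038
Then, compute burden:
B = k * D / 1000 = 29.90566038 * 174 / 1000
= 5203.584906 / 1000
= 5.2036 m


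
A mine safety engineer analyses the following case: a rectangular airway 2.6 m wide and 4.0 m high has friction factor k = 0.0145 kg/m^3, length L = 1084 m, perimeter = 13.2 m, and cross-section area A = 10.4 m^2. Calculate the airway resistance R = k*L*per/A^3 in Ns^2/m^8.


Compute the numerator:
k * L * per = 0.0145 * 1084 * 13.2
= 207.4776
Compute the denominator:
A^3 = 10.4^3 = 1124.864
Resistance:
R = 207.4776 / 1124.864
= 0.1844 Ns^2/m^8

0.1844 Ns^2/m^8


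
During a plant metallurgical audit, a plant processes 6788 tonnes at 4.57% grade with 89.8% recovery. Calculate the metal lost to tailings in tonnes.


31.6416 tonnes

Total metal in feed:
= 6788 * 4.57 / 100 = 310.2116 tonnes
Metal recovered:
= 310.2116 * 89.8 / 100 = 278.5700168 tonnes
Metal lost to tailings:
= 310.2116 - 278.5700168
= 31.6416 tonnes


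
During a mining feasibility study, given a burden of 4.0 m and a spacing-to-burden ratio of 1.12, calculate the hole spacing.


Spacing = burden * ratio
= 4.0 * 1.12
= 4.48 m

4.48 m


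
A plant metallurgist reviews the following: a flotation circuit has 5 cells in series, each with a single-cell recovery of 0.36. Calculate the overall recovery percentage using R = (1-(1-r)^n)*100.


Complement of single-cell recovery:
1 - r = 1 - 0.36 = 0.64
Raise to power n:
(1 - r)^5 = 0.64^5 = 0.1073741824
Overall recovery:
R = (1 - 0.1073741824) * 100
= 89.2626%

89.2626%


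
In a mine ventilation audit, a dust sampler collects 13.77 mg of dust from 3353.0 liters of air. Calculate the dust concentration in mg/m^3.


Convert liters to m^3: 1 m^3 = 1000 L
Concentration = mass / volume * 1000
= 13.77 / 3353.0 * 1000
= 0.004106770057 * 1000
= 4.1068 mg/m^3

4.1068 mg/m^3


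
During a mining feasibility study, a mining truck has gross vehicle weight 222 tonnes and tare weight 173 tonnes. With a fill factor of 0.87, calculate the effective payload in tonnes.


Maximum payload = gross - tare
= 222 - 173 = 49 tonnes
Effective payload = max payload * fill factor
= 49 * 0.87
= 42.63 tonnes

42.63 tonnes


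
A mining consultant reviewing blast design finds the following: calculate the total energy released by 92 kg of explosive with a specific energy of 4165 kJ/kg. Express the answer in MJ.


Energy = mass * specific_energy / 1000
= 92 * 4165 / 1000
= 383180 / 1000
= 383.18 MJ

383.18 MJ


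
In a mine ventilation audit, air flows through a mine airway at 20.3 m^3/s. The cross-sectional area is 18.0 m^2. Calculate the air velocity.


Velocity = flow rate / cross-sectional area
= 20.3 / 18.0
= 1.1278 m/s

1.1278 m/s


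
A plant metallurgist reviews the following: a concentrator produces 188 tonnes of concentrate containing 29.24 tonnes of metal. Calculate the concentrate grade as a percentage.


15.5532%

Grade = (metal in concentrate / concentrate mass) * 100
= (29.24 / 188) * 100
= 0.1555319149 * 100
= 15.5532%


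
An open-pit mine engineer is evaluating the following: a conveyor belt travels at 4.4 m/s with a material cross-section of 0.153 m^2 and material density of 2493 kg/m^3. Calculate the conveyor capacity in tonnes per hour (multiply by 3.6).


Volumetric flow = speed * area
= 4.4 * 0.153 = 0.6732 m^3/s
Mass flow = volumetric * density
= 0.6732 * 2493 = 1678.2876 kg/s
Convert to t/h: multiply by 3.6
Capacity = 1678.2876 * 3.6
= 6041.8354 t/h

6041.8354 t/h


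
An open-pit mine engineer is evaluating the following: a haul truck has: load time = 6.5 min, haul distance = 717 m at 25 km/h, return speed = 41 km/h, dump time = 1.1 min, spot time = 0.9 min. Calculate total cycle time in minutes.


11.2701 min

Convert haul speed to m/min: 25 * 1000/60 = 416.6666667 m/min
Haul time = 717 / 416.6666667 = 1.7208 min
Convert return speed to m/min: 41 * 1000/60 = 683.3333333 m/min
Return time = 717 / 683.3333333 = 1.049268293 min
Total cycle time:
= 6.5 + 1.7208 + 1.1 + 1.049268293 + 0.9
= 11.2701 min


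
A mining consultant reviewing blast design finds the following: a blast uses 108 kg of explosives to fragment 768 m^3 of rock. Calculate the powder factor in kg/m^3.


Powder factor = explosive mass / rock volume
= 108 / 768
= 0.1406 kg/m^3

0.1406 kg/m^3


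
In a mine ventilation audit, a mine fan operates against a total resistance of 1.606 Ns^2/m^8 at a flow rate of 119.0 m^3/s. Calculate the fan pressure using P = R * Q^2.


22742.566 Pa

Compute Q^2:
Q^2 = 119.0^2 = 14161.0
Compute pressure:
P = R * Q^2 = 1.606 * 14161.0
= 22742.566 Pa


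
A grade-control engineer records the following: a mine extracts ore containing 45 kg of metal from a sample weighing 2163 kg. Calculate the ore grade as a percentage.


2.0804%

Ore grade = (metal mass / ore mass) * 100
= (45 / 2163) * 100
= 0.02080443828 * 100
= 2.0804%


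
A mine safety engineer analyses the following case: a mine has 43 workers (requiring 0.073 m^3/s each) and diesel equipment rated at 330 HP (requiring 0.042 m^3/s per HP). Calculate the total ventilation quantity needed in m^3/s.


Airflow for workers:
Q_people = 43 * 0.073 = 3.139 m^3/s
Airflow for diesel equipment:
Q_diesel = 330 * 0.042 = 13.86 m^3/s
Total ventilation:
Q_total = 3.139 + 13.86
= 16.999 m^3/s

16.999 m^3/s


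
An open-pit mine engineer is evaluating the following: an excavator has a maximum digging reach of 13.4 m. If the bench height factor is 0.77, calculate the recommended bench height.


10.318 m

Bench height = reach * factor
= 13.4 * 0.77
= 10.318 m


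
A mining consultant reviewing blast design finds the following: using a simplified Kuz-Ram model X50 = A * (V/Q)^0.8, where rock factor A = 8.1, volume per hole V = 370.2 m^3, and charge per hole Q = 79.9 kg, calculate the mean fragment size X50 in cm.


27.6183 cm

Compute V/Q:
V/Q = 370.2 / 79.9 = 4.633291615
Raise to the power 0.8:
(V/Q)^0.8 = 4.633291615^0.8 = 3.409664972
Multiply by A:
X50 = 8.1 * 3.409664972
= 27.6183 cm


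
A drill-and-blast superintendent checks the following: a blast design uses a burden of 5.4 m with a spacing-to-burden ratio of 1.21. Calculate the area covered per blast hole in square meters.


First, find the spacing:
Spacing = burden * ratio = 5.4 * 1.21
= 6.534 m
Then, calculate the area:
Area = burden * spacing = 5.4 * 6.534
= 35.2836 m^2

35.2836 m^2


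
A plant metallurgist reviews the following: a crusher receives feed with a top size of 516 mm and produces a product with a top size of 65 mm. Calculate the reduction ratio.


Reduction ratio = feed size / product size
= 516 / 65
= 7.9385

7.9385


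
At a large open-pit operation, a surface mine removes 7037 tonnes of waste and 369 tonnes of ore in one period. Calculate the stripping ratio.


19.0705

Stripping ratio = waste tonnage / ore tonnage
= 7037 / 369
= 19.0705


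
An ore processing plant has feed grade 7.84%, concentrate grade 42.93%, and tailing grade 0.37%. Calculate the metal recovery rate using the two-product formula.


Using the two-product formula:
R = 100 * c * (f - t) / (f * (c - t))
Numerator = 100 * 42.93 * (7.84 - 0.37)
= 100 * 42.93 * 7.47
= 32068.71
Denominator = 7.84 * (42.93 - 0.37)
= 7.84 * 42.56
= 333.6704
R = 32068.71 / 333.6704
= 96.1089%

96.1089%


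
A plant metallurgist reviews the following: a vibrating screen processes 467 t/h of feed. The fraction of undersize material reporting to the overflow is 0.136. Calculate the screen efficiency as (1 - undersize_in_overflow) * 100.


86.4%

Screen efficiency = (1 - fraction of undersize in overflow) * 100
= (1 - 0.136) * 100
= 0.864 * 100
= 86.4%


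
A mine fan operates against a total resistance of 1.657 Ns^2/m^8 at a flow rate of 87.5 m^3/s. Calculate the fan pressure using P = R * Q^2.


Compute Q^2:
Q^2 = 87.5^2 = 7656.25
Compute pressure:
P = R * Q^2 = 1.657 * 7656.25
= 12686.4063 Pa

12686.4063 Pa


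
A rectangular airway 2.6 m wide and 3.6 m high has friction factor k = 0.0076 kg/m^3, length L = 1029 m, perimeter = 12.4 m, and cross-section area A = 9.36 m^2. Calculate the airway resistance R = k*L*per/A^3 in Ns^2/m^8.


Compute the numerator:
k * L * per = 0.0076 * 1029 * 12.4
= 96.97296
Compute the denominator:
A^3 = 9.36^3 = 820.025856
Resistance:
R = 96.97296 / 820.025856
= 0.1183 Ns^2/m^8

0.1183 Ns^2/m^8


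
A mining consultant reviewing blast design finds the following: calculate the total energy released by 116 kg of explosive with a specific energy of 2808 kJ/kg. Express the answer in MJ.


325.728 MJ

Energy = mass * specific_energy / 1000
= 116 * 2808 / 1000
= 325728 / 1000
= 325.728 MJ


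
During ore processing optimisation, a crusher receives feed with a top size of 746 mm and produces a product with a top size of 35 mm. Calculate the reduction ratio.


Reduction ratio = feed size / product size
= 746 / 35
= 21.3143

21.3143


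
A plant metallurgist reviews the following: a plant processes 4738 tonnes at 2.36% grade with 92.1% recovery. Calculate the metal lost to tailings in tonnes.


Total metal in feed:
= 4738 * 2.36 / 100 = 111.8168 tonnes
Metal recovered:
= 111.8168 * 92.1 / 100 = 102.9832728 tonnes
Metal lost to tailings:
= 111.8168 - 102.9832728
= 8.8335 tonnes

8.8335 tonnes


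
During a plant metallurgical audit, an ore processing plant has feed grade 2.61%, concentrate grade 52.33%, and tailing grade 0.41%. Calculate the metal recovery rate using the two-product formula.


84.9568%

Using the two-product formula:
R = 100 * c * (f - t) / (f * (c - t))
Numerator = 100 * 52.33 * (2.61 - 0.41)
= 100 * 52.33 * 2.2
= 11512.6
Denominator = 2.61 * (52.33 - 0.41)
= 2.61 * 51.92
= 135.5112
R = 11512.6 / 135.5112
= 84.9568%


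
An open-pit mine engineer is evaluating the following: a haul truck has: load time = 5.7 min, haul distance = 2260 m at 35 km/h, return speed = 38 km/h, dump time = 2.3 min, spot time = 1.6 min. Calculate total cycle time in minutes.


Convert haul speed to m/min: 35 * 1000/60 = 583.3333333 m/min
Haul time = 2260 / 583.3333333 = 3.874285714 min
Convert return speed to m/min: 38 * 1000/60 = 633.3333333 m/min
Return time = 2260 / 633.3333333 = 3.568421053 min
Total cycle time:
= 5.7 + 3.874285714 + 2.3 + 3.568421053 + 1.6
= 17.0427 min

17.0427 min


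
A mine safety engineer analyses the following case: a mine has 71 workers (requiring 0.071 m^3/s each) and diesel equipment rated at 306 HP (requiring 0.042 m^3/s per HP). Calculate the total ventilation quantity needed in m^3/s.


17.893 m^3/s

Airflow for workers:
Q_people = 71 * 0.071 = 5.041 m^3/s
Airflow for diesel equipment:
Q_diesel = 306 * 0.042 = 12.852 m^3/s
Total ventilation:
Q_total = 5.041 + 12.852
= 17.893 m^3/s


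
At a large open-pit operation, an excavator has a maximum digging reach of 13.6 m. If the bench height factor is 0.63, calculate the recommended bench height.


Bench height = reach * factor
= 13.6 * 0.63
= 8.568 m

8.568 m


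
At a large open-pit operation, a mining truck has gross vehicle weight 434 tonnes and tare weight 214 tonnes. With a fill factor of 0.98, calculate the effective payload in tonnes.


Maximum payload = gross - tare
= 434 - 214 = 220 tonnes
Effective payload = max payload * fill factor
= 220 * 0.98
= 215.6 tonnes

215.6 tonnes


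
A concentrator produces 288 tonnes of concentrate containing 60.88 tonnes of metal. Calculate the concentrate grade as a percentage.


Grade = (metal in concentrate / concentrate mass) * 100
= (60.88 / 288) * 100
= 0.2113888889 * 100
= 21.1389%

21.1389%


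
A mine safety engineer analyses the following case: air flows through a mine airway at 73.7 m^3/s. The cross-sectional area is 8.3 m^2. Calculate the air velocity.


Velocity = flow rate / cross-sectional area
= 73.7 / 8.3
= 8.8795 m/s

8.8795 m/s


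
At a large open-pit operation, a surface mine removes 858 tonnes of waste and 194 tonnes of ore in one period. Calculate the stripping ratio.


Stripping ratio = waste tonnage / ore tonnage
= 858 / 194
= 4.4227

4.4227


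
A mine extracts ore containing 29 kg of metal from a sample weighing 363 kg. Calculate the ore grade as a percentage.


Ore grade = (metal mass / ore mass) * 100
= (29 / 363) * 100
= 0.07988980716 * 100
= 7.989%

7.989%


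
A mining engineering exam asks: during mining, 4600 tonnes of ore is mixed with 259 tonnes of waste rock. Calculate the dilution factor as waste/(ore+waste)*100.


Total material = ore + waste
= 4600 + 259 = 4859 tonnes
Dilution = waste / total * 100
= 259 / 4859 * 100
= 0.0533031488 * 100
= 5.3303%

5.3303%


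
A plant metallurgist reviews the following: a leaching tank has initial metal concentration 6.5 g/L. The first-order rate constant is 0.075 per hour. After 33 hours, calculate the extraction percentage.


Compute the exponent:
-k * t = -0.075 * 33 = -2.475
Remaining concentration:
C = 6.5 * exp(-2.475)
= 6.5 * 0.08416299026
= 0.5470594367 g/L
Extracted = 6.5 - 0.5470594367 = 5.952940563 g/L
Extraction % = 5.952940563 / 6.5 * 100
= 91.5837%

91.5837%


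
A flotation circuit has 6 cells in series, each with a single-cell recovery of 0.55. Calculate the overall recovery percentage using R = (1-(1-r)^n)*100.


Complement of single-cell recovery:
1 - r = 1 - 0.55 = 0.45
Raise to power n:
(1 - r)^6 = 0.45^6 = 0.008303765625
Overall recovery:
R = (1 - 0.008303765625) * 100
= 99.1696%

99.1696%


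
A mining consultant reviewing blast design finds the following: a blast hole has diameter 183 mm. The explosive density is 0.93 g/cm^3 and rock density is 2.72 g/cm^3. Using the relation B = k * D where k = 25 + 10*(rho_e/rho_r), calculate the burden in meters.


First, compute k:
rho_e / rho_r = 0.93 / 2.72 = 0.3419117647
k = 25 + 10 * 0.3419117647 = 28.41911765
Then, compute burden:
B = k * D / 1000 = 28.41911765 * 183 / 1000
= 5200.698529 / 1000
= 5.2007 m

5.2007 m


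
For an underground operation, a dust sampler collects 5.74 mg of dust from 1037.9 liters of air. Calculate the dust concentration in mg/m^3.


Convert liters to m^3: 1 m^3 = 1000 L
Concentration = mass / volume * 1000
= 5.74 / 1037.9 * 1000
= 0.005530397919 * 1000
= 5.5304 mg/m^3

5.5304 mg/m^3


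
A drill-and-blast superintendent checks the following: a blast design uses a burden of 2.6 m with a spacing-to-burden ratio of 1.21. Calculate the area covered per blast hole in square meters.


8.1796 m^2

First, find the spacing:
Spacing = burden * ratio = 2.6 * 1.21
= 3.146 m
Then, calculate the area:
Area = burden * spacing = 2.6 * 3.146
= 8.1796 m^2


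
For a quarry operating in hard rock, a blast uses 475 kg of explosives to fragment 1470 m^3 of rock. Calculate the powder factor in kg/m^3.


Powder factor = explosive mass / rock volume
= 475 / 1470
= 0.3231 kg/m^3

0.3231 kg/m^3


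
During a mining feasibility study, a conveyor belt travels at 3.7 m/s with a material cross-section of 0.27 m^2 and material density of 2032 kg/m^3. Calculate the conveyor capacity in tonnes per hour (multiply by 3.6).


7307.8848 t/h

Volumetric flow = speed * area
= 3.7 * 0.27 = 0.999 m^3/s
Mass flow = volumetric * density
= 0.999 * 2032 = 2029.968 kg/s
Convert to t/h: multiply by 3.6
Capacity = 2029.968 * 3.6
= 7307.8848 t/h


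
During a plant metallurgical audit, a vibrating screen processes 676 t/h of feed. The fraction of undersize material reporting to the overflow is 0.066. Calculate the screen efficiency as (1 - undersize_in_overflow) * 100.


Screen efficiency = (1 - fraction of undersize in overflow) * 100
= (1 - 0.066) * 100
= 0.934 * 100
= 93.4%

93.4%


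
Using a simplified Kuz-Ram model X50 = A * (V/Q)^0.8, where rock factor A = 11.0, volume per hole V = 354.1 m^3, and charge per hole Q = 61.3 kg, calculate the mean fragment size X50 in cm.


44.743 cm

Compute V/Q:
V/Q = 354.1 / 61.3 = 5.776508972
Raise to the power 0.8:
(V/Q)^0.8 = 5.776508972^0.8 = 4.067544958
Multiply by A:
X50 = 11.0 * 4.067544958
= 44.743 cm


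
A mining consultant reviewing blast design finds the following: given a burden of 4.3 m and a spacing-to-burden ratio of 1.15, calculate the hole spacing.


Spacing = burden * ratio
= 4.3 * 1.15
= 4.945 m

4.945 m


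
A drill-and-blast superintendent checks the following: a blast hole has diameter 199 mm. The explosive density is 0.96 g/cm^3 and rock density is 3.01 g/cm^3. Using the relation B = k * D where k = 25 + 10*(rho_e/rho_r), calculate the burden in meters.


First, compute k:
rho_e / rho_r = 0.96 / 3.01 = 0.3189368771
k = 25 + 10 * 0.3189368771 = 28.18936877
Then, compute burden:
B = k * D / 1000 = 28.18936877 * 199 / 1000
= 5609.684385 / 1000
= 5.6097 m

5.6097 m


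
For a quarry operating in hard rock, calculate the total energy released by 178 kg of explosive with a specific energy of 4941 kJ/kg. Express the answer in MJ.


Energy = mass * specific_energy / 1000
= 178 * 4941 / 1000
= 879498 / 1000
= 879.498 MJ

879.498 MJ


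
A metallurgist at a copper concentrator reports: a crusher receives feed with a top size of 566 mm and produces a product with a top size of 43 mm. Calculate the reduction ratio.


13.1628

Reduction ratio = feed size / product size
= 566 / 43
= 13.1628


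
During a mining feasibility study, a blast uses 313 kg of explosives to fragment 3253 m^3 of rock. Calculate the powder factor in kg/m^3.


Powder factor = explosive mass / rock volume
= 313 / 3253
= 0.0962 kg/m^3

0.0962 kg/m^3


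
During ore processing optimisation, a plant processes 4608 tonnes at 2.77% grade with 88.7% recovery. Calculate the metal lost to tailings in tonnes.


Total metal in feed:
= 4608 * 2.77 / 100 = 127.6416 tonnes
Metal recovered:
= 127.6416 * 88.7 / 100 = 113.2180992 tonnes
Metal lost to tailings:
= 127.6416 - 113.2180992
= 14.4235 tonnes

14.4235 tonnes


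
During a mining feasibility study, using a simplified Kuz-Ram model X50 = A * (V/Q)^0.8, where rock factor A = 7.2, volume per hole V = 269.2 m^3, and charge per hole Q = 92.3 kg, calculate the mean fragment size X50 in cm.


16.9524 cm

Compute V/Q:
V/Q = 269.2 / 92.3 = 2.916576381
Raise to the power 0.8:
(V/Q)^0.8 = 2.916576381^0.8 = 2.35449994
Multiply by A:
X50 = 7.2 * 2.35449994
= 16.9524 cm


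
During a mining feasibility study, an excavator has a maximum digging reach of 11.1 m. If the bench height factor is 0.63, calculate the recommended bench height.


Bench height = reach * factor
= 11.1 * 0.63
= 6.993 m

6.993 m


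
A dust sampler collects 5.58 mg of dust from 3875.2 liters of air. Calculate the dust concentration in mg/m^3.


1.4399 mg/m^3

Convert liters to m^3: 1 m^3 = 1000 L
Concentration = mass / volume * 1000
= 5.58 / 3875.2 * 1000
= 0.001439925681 * 1000
= 1.4399 mg/m^3


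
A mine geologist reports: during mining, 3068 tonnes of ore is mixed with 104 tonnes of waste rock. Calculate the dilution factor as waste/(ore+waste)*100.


3.2787%

Total material = ore + waste
= 3068 + 104 = 3172 tonnes
Dilution = waste / total * 100
= 104 / 3172 * 100
= 0.03278688525 * 100
= 3.2787%


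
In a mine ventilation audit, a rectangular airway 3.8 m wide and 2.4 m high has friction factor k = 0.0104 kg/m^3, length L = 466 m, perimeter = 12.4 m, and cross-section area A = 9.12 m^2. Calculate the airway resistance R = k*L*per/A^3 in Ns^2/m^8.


0.0792 Ns^2/m^8

Compute the numerator:
k * L * per = 0.0104 * 466 * 12.4
= 60.09536
Compute the denominator:
A^3 = 9.12^3 = 758.550528
Resistance:
R = 60.09536 / 758.550528
= 0.0792 Ns^2/m^8


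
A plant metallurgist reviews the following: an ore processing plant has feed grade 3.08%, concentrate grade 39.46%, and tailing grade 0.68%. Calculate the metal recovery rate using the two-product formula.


79.2884%

Using the two-product formula:
R = 100 * c * (f - t) / (f * (c - t))
Numerator = 100 * 39.46 * (3.08 - 0.68)
= 100 * 39.46 * 2.4
= 9470.4
Denominator = 3.08 * (39.46 - 0.68)
= 3.08 * 38.78
= 119.4424
R = 9470.4 / 119.4424
= 79.2884%


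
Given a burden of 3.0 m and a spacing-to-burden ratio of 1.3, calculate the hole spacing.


Spacing = burden * ratio
= 3.0 * 1.3
= 3.9 m

3.9 m


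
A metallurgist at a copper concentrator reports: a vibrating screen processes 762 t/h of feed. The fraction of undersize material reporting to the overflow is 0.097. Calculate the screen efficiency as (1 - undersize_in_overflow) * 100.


Screen efficiency = (1 - fraction of undersize in overflow) * 100
= (1 - 0.097) * 100
= 0.903 * 100
= 90.3%

90.3%


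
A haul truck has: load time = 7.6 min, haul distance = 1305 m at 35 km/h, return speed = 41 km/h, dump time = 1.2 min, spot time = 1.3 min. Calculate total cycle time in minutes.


Convert haul speed to m/min: 35 * 1000/60 = 583.3333333 m/min
Haul time = 1305 / 583.3333333 = 2.237142857 min
Convert return speed to m/min: 41 * 1000/60 = 683.3333333 m/min
Return time = 1305 / 683.3333333 = 1.909756098 min
Total cycle time:
= 7.6 + 2.237142857 + 1.2 + 1.909756098 + 1.3
= 14.2469 min

14.2469 min


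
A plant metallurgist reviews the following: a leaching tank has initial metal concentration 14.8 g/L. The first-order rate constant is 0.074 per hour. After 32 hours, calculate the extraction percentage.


Compute the exponent:
-k * t = -0.074 * 32 = -2.368
Remaining concentration:
C = 14.8 * exp(-2.368)
= 14.8 * 0.09366787482
= 1.386284547 g/L
Extracted = 14.8 - 1.386284547 = 13.41371545 g/L
Extraction % = 13.41371545 / 14.8 * 100
= 90.6332%

90.6332%


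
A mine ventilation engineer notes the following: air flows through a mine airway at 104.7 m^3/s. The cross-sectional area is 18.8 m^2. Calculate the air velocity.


5.5691 m/s

Velocity = flow rate / cross-sectional area
= 104.7 / 18.8
= 5.5691 m/s


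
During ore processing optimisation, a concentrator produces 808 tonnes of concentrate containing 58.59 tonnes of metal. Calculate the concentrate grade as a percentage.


7.2512%

Grade = (metal in concentrate / concentrate mass) * 100
= (58.59 / 808) * 100
= 0.07251237624 * 100
= 7.2512%


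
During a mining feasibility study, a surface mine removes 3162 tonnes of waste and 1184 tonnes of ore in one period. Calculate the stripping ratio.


Stripping ratio = waste tonnage / ore tonnage
= 3162 / 1184
= 2.6706

2.6706


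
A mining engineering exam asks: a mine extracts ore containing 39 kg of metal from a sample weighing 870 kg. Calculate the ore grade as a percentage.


Ore grade = (metal mass / ore mass) * 100
= (39 / 870) * 100
= 0.04482758621 * 100
= 4.4828%

4.4828%


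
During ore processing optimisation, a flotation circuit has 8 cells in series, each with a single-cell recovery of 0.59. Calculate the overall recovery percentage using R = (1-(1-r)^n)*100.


99.9202%

Complement of single-cell recovery:
1 - r = 1 - 0.59 = 0.41
Raise to power n:
(1 - r)^8 = 0.41^8 = 0.0007984925229
Overall recovery:
R = (1 - 0.0007984925229) * 100
= 99.9202%


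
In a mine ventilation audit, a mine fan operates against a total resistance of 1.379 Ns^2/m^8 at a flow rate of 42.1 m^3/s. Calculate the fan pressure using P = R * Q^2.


Compute Q^2:
Q^2 = 42.1^2 = 1772.41
Compute pressure:
P = R * Q^2 = 1.379 * 1772.41
= 2444.1534 Pa

2444.1534 Pa


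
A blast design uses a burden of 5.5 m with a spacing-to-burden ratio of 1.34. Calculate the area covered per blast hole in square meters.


40.535 m^2

First, find the spacing:
Spacing = burden * ratio = 5.5 * 1.34
= 7.37 m
Then, calculate the area:
Area = burden * spacing = 5.5 * 7.37
= 40.535 m^2


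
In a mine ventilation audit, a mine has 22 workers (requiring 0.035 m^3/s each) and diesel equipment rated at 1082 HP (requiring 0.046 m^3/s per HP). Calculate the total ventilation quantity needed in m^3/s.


Airflow for workers:
Q_people = 22 * 0.035 = 0.77 m^3/s
Airflow for diesel equipment:
Q_diesel = 1082 * 0.046 = 49.772 m^3/s
Total ventilation:
Q_total = 0.77 + 49.772
= 50.542 m^3/s

50.542 m^3/s


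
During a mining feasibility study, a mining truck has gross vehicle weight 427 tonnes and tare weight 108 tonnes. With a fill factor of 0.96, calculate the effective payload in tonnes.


Maximum payload = gross - tare
= 427 - 108 = 319 tonnes
Effective payload = max payload * fill factor
= 319 * 0.96
= 306.24 tonnes

306.24 tonnes


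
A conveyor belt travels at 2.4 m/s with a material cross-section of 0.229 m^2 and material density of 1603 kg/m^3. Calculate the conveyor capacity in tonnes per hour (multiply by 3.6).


Volumetric flow = speed * area
= 2.4 * 0.229 = 0.5496 m^3/s
Mass flow = volumetric * density
= 0.5496 * 1603 = 881.0088 kg/s
Convert to t/h: multiply by 3.6
Capacity = 881.0088 * 3.6
= 3171.6317 t/h

3171.6317 t/h


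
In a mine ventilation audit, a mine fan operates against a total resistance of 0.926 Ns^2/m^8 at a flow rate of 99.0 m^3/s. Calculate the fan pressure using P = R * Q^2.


Compute Q^2:
Q^2 = 99.0^2 = 9801.0
Compute pressure:
P = R * Q^2 = 0.926 * 9801.0
= 9075.726 Pa

9075.726 Pa


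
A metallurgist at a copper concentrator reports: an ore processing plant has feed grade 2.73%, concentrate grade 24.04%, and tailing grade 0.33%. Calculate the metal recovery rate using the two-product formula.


Using the two-product formula:
R = 100 * c * (f - t) / (f * (c - t))
Numerator = 100 * 24.04 * (2.73 - 0.33)
= 100 * 24.04 * 2.4
= 5769.6
Denominator = 2.73 * (24.04 - 0.33)
= 2.73 * 23.71
= 64.7283
R = 5769.6 / 64.7283
= 89.1357%

89.1357%


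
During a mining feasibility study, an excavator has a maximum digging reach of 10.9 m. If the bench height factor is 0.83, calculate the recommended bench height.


9.047 m

Bench height = reach * factor
= 10.9 * 0.83
= 9.047 m


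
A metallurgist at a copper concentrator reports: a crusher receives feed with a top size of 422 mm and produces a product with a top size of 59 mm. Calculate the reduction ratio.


Reduction ratio = feed size / product size
= 422 / 59
= 7.1525

7.1525


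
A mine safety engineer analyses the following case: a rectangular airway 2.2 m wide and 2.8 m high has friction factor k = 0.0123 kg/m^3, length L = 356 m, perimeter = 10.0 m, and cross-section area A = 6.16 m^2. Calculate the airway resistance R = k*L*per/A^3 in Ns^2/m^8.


Compute the numerator:
k * L * per = 0.0123 * 356 * 10.0
= 43.788
Compute the denominator:
A^3 = 6.16^3 = 233.744896
Resistance:
R = 43.788 / 233.744896
= 0.1873 Ns^2/m^8

0.1873 Ns^2/m^8


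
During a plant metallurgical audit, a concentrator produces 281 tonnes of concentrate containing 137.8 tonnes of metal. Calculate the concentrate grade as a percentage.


49.0391%

Grade = (metal in concentrate / concentrate mass) * 100
= (137.8 / 281) * 100
= 0.4903914591 * 100
= 49.0391%


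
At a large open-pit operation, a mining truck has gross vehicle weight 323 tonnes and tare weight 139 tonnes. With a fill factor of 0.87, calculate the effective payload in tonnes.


Maximum payload = gross - tare
= 323 - 139 = 184 tonnes
Effective payload = max payload * fill factor
= 184 * 0.87
= 160.08 tonnes

160.08 tonnes
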